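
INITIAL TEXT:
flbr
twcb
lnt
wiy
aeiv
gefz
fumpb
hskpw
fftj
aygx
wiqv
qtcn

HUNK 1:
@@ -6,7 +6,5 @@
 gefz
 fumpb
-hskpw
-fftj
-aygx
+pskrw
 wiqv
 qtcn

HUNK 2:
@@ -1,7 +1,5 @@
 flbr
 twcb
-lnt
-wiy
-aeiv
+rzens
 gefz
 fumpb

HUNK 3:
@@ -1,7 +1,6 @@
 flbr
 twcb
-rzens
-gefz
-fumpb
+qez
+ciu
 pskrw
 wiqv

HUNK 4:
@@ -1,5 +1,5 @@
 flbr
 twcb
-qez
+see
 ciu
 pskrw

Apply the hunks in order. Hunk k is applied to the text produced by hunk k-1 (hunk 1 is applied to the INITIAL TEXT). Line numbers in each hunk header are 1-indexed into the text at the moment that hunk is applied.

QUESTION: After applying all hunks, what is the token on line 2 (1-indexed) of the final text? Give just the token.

Answer: twcb

Derivation:
Hunk 1: at line 6 remove [hskpw,fftj,aygx] add [pskrw] -> 10 lines: flbr twcb lnt wiy aeiv gefz fumpb pskrw wiqv qtcn
Hunk 2: at line 1 remove [lnt,wiy,aeiv] add [rzens] -> 8 lines: flbr twcb rzens gefz fumpb pskrw wiqv qtcn
Hunk 3: at line 1 remove [rzens,gefz,fumpb] add [qez,ciu] -> 7 lines: flbr twcb qez ciu pskrw wiqv qtcn
Hunk 4: at line 1 remove [qez] add [see] -> 7 lines: flbr twcb see ciu pskrw wiqv qtcn
Final line 2: twcb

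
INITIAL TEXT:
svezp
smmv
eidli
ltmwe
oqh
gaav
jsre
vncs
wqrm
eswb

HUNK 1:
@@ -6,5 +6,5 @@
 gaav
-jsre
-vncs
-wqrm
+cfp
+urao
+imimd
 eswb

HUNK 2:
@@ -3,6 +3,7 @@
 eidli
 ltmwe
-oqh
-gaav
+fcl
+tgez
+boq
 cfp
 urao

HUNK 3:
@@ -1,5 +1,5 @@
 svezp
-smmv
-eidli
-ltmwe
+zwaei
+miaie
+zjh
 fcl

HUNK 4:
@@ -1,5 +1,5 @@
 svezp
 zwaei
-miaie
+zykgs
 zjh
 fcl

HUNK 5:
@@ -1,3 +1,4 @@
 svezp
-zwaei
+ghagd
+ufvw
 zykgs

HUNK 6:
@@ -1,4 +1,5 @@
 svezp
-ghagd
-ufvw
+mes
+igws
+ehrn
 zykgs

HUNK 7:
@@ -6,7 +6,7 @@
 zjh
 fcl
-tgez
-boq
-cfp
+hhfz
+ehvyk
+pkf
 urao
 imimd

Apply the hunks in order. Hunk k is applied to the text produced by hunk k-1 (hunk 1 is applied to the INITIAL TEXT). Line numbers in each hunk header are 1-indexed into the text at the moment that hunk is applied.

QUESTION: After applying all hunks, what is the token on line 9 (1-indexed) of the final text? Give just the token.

Answer: ehvyk

Derivation:
Hunk 1: at line 6 remove [jsre,vncs,wqrm] add [cfp,urao,imimd] -> 10 lines: svezp smmv eidli ltmwe oqh gaav cfp urao imimd eswb
Hunk 2: at line 3 remove [oqh,gaav] add [fcl,tgez,boq] -> 11 lines: svezp smmv eidli ltmwe fcl tgez boq cfp urao imimd eswb
Hunk 3: at line 1 remove [smmv,eidli,ltmwe] add [zwaei,miaie,zjh] -> 11 lines: svezp zwaei miaie zjh fcl tgez boq cfp urao imimd eswb
Hunk 4: at line 1 remove [miaie] add [zykgs] -> 11 lines: svezp zwaei zykgs zjh fcl tgez boq cfp urao imimd eswb
Hunk 5: at line 1 remove [zwaei] add [ghagd,ufvw] -> 12 lines: svezp ghagd ufvw zykgs zjh fcl tgez boq cfp urao imimd eswb
Hunk 6: at line 1 remove [ghagd,ufvw] add [mes,igws,ehrn] -> 13 lines: svezp mes igws ehrn zykgs zjh fcl tgez boq cfp urao imimd eswb
Hunk 7: at line 6 remove [tgez,boq,cfp] add [hhfz,ehvyk,pkf] -> 13 lines: svezp mes igws ehrn zykgs zjh fcl hhfz ehvyk pkf urao imimd eswb
Final line 9: ehvyk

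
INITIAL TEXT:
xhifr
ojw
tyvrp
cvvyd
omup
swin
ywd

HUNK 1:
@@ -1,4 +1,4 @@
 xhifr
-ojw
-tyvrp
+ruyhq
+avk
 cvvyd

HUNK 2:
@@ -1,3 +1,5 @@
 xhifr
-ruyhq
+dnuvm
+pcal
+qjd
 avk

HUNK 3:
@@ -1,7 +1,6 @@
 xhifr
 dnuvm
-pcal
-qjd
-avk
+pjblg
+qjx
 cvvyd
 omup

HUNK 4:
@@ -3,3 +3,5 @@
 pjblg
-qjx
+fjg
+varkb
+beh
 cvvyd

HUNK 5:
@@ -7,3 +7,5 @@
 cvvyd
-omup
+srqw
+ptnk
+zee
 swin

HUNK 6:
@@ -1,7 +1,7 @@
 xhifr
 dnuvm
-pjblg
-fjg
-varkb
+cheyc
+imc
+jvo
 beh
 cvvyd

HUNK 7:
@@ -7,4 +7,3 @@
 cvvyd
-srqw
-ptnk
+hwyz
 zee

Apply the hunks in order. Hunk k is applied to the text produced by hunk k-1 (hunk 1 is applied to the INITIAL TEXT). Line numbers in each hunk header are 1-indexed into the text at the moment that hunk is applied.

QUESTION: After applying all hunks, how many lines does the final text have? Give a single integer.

Answer: 11

Derivation:
Hunk 1: at line 1 remove [ojw,tyvrp] add [ruyhq,avk] -> 7 lines: xhifr ruyhq avk cvvyd omup swin ywd
Hunk 2: at line 1 remove [ruyhq] add [dnuvm,pcal,qjd] -> 9 lines: xhifr dnuvm pcal qjd avk cvvyd omup swin ywd
Hunk 3: at line 1 remove [pcal,qjd,avk] add [pjblg,qjx] -> 8 lines: xhifr dnuvm pjblg qjx cvvyd omup swin ywd
Hunk 4: at line 3 remove [qjx] add [fjg,varkb,beh] -> 10 lines: xhifr dnuvm pjblg fjg varkb beh cvvyd omup swin ywd
Hunk 5: at line 7 remove [omup] add [srqw,ptnk,zee] -> 12 lines: xhifr dnuvm pjblg fjg varkb beh cvvyd srqw ptnk zee swin ywd
Hunk 6: at line 1 remove [pjblg,fjg,varkb] add [cheyc,imc,jvo] -> 12 lines: xhifr dnuvm cheyc imc jvo beh cvvyd srqw ptnk zee swin ywd
Hunk 7: at line 7 remove [srqw,ptnk] add [hwyz] -> 11 lines: xhifr dnuvm cheyc imc jvo beh cvvyd hwyz zee swin ywd
Final line count: 11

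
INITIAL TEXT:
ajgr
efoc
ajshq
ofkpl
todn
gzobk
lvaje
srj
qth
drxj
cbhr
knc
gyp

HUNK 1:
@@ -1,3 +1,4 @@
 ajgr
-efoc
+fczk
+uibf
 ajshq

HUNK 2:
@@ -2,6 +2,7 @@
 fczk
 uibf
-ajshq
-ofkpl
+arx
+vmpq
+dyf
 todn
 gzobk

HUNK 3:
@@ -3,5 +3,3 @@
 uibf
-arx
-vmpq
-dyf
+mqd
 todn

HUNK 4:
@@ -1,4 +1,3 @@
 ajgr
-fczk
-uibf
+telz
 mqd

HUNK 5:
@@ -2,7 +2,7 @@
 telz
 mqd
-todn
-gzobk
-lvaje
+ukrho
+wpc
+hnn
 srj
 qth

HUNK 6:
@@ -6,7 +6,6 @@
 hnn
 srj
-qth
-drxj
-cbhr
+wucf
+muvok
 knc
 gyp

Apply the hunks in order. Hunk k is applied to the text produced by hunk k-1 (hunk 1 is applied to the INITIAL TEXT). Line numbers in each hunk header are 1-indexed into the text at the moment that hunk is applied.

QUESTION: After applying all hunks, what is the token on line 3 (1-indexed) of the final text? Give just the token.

Hunk 1: at line 1 remove [efoc] add [fczk,uibf] -> 14 lines: ajgr fczk uibf ajshq ofkpl todn gzobk lvaje srj qth drxj cbhr knc gyp
Hunk 2: at line 2 remove [ajshq,ofkpl] add [arx,vmpq,dyf] -> 15 lines: ajgr fczk uibf arx vmpq dyf todn gzobk lvaje srj qth drxj cbhr knc gyp
Hunk 3: at line 3 remove [arx,vmpq,dyf] add [mqd] -> 13 lines: ajgr fczk uibf mqd todn gzobk lvaje srj qth drxj cbhr knc gyp
Hunk 4: at line 1 remove [fczk,uibf] add [telz] -> 12 lines: ajgr telz mqd todn gzobk lvaje srj qth drxj cbhr knc gyp
Hunk 5: at line 2 remove [todn,gzobk,lvaje] add [ukrho,wpc,hnn] -> 12 lines: ajgr telz mqd ukrho wpc hnn srj qth drxj cbhr knc gyp
Hunk 6: at line 6 remove [qth,drxj,cbhr] add [wucf,muvok] -> 11 lines: ajgr telz mqd ukrho wpc hnn srj wucf muvok knc gyp
Final line 3: mqd

Answer: mqd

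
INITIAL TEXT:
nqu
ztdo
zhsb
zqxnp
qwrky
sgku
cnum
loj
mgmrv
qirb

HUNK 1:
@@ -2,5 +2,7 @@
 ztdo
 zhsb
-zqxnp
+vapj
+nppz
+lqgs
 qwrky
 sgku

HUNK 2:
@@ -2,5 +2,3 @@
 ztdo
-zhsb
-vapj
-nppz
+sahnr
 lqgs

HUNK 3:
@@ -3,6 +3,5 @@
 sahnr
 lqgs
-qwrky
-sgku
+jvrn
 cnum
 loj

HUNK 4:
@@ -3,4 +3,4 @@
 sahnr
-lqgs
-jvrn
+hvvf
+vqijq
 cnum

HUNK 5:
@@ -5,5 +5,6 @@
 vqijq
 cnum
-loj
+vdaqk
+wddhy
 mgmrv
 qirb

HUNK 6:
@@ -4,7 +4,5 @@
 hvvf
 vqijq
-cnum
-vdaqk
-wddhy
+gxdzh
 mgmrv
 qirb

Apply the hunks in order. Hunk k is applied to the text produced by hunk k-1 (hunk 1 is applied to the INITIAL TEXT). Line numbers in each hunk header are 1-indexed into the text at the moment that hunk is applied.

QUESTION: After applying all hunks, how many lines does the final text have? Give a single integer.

Answer: 8

Derivation:
Hunk 1: at line 2 remove [zqxnp] add [vapj,nppz,lqgs] -> 12 lines: nqu ztdo zhsb vapj nppz lqgs qwrky sgku cnum loj mgmrv qirb
Hunk 2: at line 2 remove [zhsb,vapj,nppz] add [sahnr] -> 10 lines: nqu ztdo sahnr lqgs qwrky sgku cnum loj mgmrv qirb
Hunk 3: at line 3 remove [qwrky,sgku] add [jvrn] -> 9 lines: nqu ztdo sahnr lqgs jvrn cnum loj mgmrv qirb
Hunk 4: at line 3 remove [lqgs,jvrn] add [hvvf,vqijq] -> 9 lines: nqu ztdo sahnr hvvf vqijq cnum loj mgmrv qirb
Hunk 5: at line 5 remove [loj] add [vdaqk,wddhy] -> 10 lines: nqu ztdo sahnr hvvf vqijq cnum vdaqk wddhy mgmrv qirb
Hunk 6: at line 4 remove [cnum,vdaqk,wddhy] add [gxdzh] -> 8 lines: nqu ztdo sahnr hvvf vqijq gxdzh mgmrv qirb
Final line count: 8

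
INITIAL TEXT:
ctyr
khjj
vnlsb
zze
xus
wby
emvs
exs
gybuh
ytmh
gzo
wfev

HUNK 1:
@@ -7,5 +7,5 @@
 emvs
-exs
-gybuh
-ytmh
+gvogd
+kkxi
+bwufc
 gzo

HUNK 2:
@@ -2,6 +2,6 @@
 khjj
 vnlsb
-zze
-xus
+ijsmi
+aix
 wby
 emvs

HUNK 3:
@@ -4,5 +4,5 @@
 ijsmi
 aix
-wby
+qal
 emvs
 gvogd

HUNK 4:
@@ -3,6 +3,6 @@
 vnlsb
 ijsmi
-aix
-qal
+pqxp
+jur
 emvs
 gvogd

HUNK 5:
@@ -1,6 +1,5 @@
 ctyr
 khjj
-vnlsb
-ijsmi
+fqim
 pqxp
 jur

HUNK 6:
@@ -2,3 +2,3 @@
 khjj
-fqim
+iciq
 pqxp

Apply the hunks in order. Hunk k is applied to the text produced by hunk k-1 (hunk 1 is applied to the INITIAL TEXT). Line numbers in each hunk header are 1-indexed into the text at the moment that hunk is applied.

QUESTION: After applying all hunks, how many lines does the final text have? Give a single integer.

Answer: 11

Derivation:
Hunk 1: at line 7 remove [exs,gybuh,ytmh] add [gvogd,kkxi,bwufc] -> 12 lines: ctyr khjj vnlsb zze xus wby emvs gvogd kkxi bwufc gzo wfev
Hunk 2: at line 2 remove [zze,xus] add [ijsmi,aix] -> 12 lines: ctyr khjj vnlsb ijsmi aix wby emvs gvogd kkxi bwufc gzo wfev
Hunk 3: at line 4 remove [wby] add [qal] -> 12 lines: ctyr khjj vnlsb ijsmi aix qal emvs gvogd kkxi bwufc gzo wfev
Hunk 4: at line 3 remove [aix,qal] add [pqxp,jur] -> 12 lines: ctyr khjj vnlsb ijsmi pqxp jur emvs gvogd kkxi bwufc gzo wfev
Hunk 5: at line 1 remove [vnlsb,ijsmi] add [fqim] -> 11 lines: ctyr khjj fqim pqxp jur emvs gvogd kkxi bwufc gzo wfev
Hunk 6: at line 2 remove [fqim] add [iciq] -> 11 lines: ctyr khjj iciq pqxp jur emvs gvogd kkxi bwufc gzo wfev
Final line count: 11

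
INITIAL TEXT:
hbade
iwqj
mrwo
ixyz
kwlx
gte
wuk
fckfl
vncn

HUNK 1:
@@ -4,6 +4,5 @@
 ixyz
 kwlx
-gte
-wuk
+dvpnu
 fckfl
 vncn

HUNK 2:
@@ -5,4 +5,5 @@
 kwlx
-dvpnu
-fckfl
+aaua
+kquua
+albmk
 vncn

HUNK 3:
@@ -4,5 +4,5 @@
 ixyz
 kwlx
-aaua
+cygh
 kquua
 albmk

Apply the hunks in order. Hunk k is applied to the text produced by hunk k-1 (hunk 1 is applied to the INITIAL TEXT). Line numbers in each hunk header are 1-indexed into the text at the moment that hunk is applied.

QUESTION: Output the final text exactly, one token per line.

Hunk 1: at line 4 remove [gte,wuk] add [dvpnu] -> 8 lines: hbade iwqj mrwo ixyz kwlx dvpnu fckfl vncn
Hunk 2: at line 5 remove [dvpnu,fckfl] add [aaua,kquua,albmk] -> 9 lines: hbade iwqj mrwo ixyz kwlx aaua kquua albmk vncn
Hunk 3: at line 4 remove [aaua] add [cygh] -> 9 lines: hbade iwqj mrwo ixyz kwlx cygh kquua albmk vncn

Answer: hbade
iwqj
mrwo
ixyz
kwlx
cygh
kquua
albmk
vncn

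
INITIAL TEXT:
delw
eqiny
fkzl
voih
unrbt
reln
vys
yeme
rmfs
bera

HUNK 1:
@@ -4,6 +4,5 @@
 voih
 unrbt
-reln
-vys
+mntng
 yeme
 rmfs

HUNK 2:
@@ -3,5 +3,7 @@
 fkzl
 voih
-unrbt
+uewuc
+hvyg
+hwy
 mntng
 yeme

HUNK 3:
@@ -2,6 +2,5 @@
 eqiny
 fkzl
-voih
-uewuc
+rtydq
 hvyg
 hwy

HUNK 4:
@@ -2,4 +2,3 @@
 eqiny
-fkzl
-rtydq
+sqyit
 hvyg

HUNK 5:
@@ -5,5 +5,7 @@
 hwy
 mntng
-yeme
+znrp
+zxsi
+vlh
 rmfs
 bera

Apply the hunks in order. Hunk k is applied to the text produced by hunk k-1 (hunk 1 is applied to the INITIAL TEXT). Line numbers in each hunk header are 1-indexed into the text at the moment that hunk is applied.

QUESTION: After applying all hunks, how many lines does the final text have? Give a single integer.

Hunk 1: at line 4 remove [reln,vys] add [mntng] -> 9 lines: delw eqiny fkzl voih unrbt mntng yeme rmfs bera
Hunk 2: at line 3 remove [unrbt] add [uewuc,hvyg,hwy] -> 11 lines: delw eqiny fkzl voih uewuc hvyg hwy mntng yeme rmfs bera
Hunk 3: at line 2 remove [voih,uewuc] add [rtydq] -> 10 lines: delw eqiny fkzl rtydq hvyg hwy mntng yeme rmfs bera
Hunk 4: at line 2 remove [fkzl,rtydq] add [sqyit] -> 9 lines: delw eqiny sqyit hvyg hwy mntng yeme rmfs bera
Hunk 5: at line 5 remove [yeme] add [znrp,zxsi,vlh] -> 11 lines: delw eqiny sqyit hvyg hwy mntng znrp zxsi vlh rmfs bera
Final line count: 11

Answer: 11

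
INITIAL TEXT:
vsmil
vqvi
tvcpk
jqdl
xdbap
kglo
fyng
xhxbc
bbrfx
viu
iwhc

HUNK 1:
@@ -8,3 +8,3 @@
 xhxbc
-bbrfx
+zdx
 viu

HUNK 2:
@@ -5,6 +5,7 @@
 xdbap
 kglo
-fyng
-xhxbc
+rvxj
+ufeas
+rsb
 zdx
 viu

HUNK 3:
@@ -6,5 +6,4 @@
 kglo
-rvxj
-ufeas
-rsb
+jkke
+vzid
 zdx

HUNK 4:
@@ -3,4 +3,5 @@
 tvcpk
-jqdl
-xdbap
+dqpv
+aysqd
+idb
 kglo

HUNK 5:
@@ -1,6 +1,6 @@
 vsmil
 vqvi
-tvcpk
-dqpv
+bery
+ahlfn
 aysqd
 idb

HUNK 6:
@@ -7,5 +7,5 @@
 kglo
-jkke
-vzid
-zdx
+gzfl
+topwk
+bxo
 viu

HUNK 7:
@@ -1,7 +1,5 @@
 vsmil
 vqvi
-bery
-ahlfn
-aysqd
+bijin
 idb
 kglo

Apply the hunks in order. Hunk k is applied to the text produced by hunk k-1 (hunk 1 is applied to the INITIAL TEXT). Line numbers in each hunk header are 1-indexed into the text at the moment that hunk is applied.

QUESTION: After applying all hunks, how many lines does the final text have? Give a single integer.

Hunk 1: at line 8 remove [bbrfx] add [zdx] -> 11 lines: vsmil vqvi tvcpk jqdl xdbap kglo fyng xhxbc zdx viu iwhc
Hunk 2: at line 5 remove [fyng,xhxbc] add [rvxj,ufeas,rsb] -> 12 lines: vsmil vqvi tvcpk jqdl xdbap kglo rvxj ufeas rsb zdx viu iwhc
Hunk 3: at line 6 remove [rvxj,ufeas,rsb] add [jkke,vzid] -> 11 lines: vsmil vqvi tvcpk jqdl xdbap kglo jkke vzid zdx viu iwhc
Hunk 4: at line 3 remove [jqdl,xdbap] add [dqpv,aysqd,idb] -> 12 lines: vsmil vqvi tvcpk dqpv aysqd idb kglo jkke vzid zdx viu iwhc
Hunk 5: at line 1 remove [tvcpk,dqpv] add [bery,ahlfn] -> 12 lines: vsmil vqvi bery ahlfn aysqd idb kglo jkke vzid zdx viu iwhc
Hunk 6: at line 7 remove [jkke,vzid,zdx] add [gzfl,topwk,bxo] -> 12 lines: vsmil vqvi bery ahlfn aysqd idb kglo gzfl topwk bxo viu iwhc
Hunk 7: at line 1 remove [bery,ahlfn,aysqd] add [bijin] -> 10 lines: vsmil vqvi bijin idb kglo gzfl topwk bxo viu iwhc
Final line count: 10

Answer: 10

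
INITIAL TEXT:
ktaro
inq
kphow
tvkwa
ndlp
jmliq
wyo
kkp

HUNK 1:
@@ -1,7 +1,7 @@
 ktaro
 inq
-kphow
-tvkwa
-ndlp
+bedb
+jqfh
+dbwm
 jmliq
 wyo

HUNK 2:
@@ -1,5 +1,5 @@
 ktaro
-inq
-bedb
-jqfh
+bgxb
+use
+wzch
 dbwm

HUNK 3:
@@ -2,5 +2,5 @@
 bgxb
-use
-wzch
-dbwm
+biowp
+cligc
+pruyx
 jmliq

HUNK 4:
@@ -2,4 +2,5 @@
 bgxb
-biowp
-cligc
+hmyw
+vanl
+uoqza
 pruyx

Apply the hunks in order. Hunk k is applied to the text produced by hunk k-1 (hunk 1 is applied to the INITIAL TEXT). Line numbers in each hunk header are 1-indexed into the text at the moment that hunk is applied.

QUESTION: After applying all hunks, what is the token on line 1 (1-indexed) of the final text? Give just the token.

Hunk 1: at line 1 remove [kphow,tvkwa,ndlp] add [bedb,jqfh,dbwm] -> 8 lines: ktaro inq bedb jqfh dbwm jmliq wyo kkp
Hunk 2: at line 1 remove [inq,bedb,jqfh] add [bgxb,use,wzch] -> 8 lines: ktaro bgxb use wzch dbwm jmliq wyo kkp
Hunk 3: at line 2 remove [use,wzch,dbwm] add [biowp,cligc,pruyx] -> 8 lines: ktaro bgxb biowp cligc pruyx jmliq wyo kkp
Hunk 4: at line 2 remove [biowp,cligc] add [hmyw,vanl,uoqza] -> 9 lines: ktaro bgxb hmyw vanl uoqza pruyx jmliq wyo kkp
Final line 1: ktaro

Answer: ktaro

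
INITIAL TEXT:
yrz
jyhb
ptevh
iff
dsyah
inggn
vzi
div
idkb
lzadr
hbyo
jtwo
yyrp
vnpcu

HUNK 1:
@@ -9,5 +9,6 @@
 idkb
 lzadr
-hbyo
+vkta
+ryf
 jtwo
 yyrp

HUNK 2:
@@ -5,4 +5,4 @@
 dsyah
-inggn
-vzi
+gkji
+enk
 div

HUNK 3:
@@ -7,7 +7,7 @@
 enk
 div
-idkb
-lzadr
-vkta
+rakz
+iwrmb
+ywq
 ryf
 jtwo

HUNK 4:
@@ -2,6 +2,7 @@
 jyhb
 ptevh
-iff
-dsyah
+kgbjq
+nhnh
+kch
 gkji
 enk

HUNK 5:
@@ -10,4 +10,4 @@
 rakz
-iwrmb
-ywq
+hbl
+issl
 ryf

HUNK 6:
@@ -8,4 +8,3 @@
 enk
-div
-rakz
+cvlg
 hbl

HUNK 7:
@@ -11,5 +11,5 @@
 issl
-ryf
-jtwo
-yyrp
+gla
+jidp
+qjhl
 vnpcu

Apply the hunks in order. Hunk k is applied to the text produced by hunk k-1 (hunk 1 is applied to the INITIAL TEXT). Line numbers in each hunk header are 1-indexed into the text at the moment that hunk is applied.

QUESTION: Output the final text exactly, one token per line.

Hunk 1: at line 9 remove [hbyo] add [vkta,ryf] -> 15 lines: yrz jyhb ptevh iff dsyah inggn vzi div idkb lzadr vkta ryf jtwo yyrp vnpcu
Hunk 2: at line 5 remove [inggn,vzi] add [gkji,enk] -> 15 lines: yrz jyhb ptevh iff dsyah gkji enk div idkb lzadr vkta ryf jtwo yyrp vnpcu
Hunk 3: at line 7 remove [idkb,lzadr,vkta] add [rakz,iwrmb,ywq] -> 15 lines: yrz jyhb ptevh iff dsyah gkji enk div rakz iwrmb ywq ryf jtwo yyrp vnpcu
Hunk 4: at line 2 remove [iff,dsyah] add [kgbjq,nhnh,kch] -> 16 lines: yrz jyhb ptevh kgbjq nhnh kch gkji enk div rakz iwrmb ywq ryf jtwo yyrp vnpcu
Hunk 5: at line 10 remove [iwrmb,ywq] add [hbl,issl] -> 16 lines: yrz jyhb ptevh kgbjq nhnh kch gkji enk div rakz hbl issl ryf jtwo yyrp vnpcu
Hunk 6: at line 8 remove [div,rakz] add [cvlg] -> 15 lines: yrz jyhb ptevh kgbjq nhnh kch gkji enk cvlg hbl issl ryf jtwo yyrp vnpcu
Hunk 7: at line 11 remove [ryf,jtwo,yyrp] add [gla,jidp,qjhl] -> 15 lines: yrz jyhb ptevh kgbjq nhnh kch gkji enk cvlg hbl issl gla jidp qjhl vnpcu

Answer: yrz
jyhb
ptevh
kgbjq
nhnh
kch
gkji
enk
cvlg
hbl
issl
gla
jidp
qjhl
vnpcu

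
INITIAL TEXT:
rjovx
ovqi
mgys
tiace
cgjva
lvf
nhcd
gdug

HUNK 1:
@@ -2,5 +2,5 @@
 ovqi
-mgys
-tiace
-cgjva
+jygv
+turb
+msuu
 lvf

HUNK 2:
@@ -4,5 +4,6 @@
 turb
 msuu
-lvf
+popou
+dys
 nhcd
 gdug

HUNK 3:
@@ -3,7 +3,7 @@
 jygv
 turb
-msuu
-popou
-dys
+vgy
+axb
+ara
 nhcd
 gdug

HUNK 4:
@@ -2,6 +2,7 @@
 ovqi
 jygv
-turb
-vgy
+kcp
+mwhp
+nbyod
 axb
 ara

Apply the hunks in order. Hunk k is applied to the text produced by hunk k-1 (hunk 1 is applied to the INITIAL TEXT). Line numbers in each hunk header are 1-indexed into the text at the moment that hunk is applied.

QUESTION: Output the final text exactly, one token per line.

Hunk 1: at line 2 remove [mgys,tiace,cgjva] add [jygv,turb,msuu] -> 8 lines: rjovx ovqi jygv turb msuu lvf nhcd gdug
Hunk 2: at line 4 remove [lvf] add [popou,dys] -> 9 lines: rjovx ovqi jygv turb msuu popou dys nhcd gdug
Hunk 3: at line 3 remove [msuu,popou,dys] add [vgy,axb,ara] -> 9 lines: rjovx ovqi jygv turb vgy axb ara nhcd gdug
Hunk 4: at line 2 remove [turb,vgy] add [kcp,mwhp,nbyod] -> 10 lines: rjovx ovqi jygv kcp mwhp nbyod axb ara nhcd gdug

Answer: rjovx
ovqi
jygv
kcp
mwhp
nbyod
axb
ara
nhcd
gdug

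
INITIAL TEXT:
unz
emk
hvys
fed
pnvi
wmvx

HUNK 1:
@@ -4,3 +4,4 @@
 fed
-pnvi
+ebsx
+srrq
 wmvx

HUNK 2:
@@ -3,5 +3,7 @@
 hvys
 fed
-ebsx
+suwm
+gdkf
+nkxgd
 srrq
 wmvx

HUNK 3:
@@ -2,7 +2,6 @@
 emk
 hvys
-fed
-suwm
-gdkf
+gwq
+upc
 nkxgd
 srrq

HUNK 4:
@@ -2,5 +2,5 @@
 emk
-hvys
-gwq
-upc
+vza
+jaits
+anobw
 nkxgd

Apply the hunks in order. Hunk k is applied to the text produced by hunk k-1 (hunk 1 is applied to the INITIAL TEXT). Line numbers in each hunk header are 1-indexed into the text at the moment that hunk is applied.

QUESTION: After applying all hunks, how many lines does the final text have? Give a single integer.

Hunk 1: at line 4 remove [pnvi] add [ebsx,srrq] -> 7 lines: unz emk hvys fed ebsx srrq wmvx
Hunk 2: at line 3 remove [ebsx] add [suwm,gdkf,nkxgd] -> 9 lines: unz emk hvys fed suwm gdkf nkxgd srrq wmvx
Hunk 3: at line 2 remove [fed,suwm,gdkf] add [gwq,upc] -> 8 lines: unz emk hvys gwq upc nkxgd srrq wmvx
Hunk 4: at line 2 remove [hvys,gwq,upc] add [vza,jaits,anobw] -> 8 lines: unz emk vza jaits anobw nkxgd srrq wmvx
Final line count: 8

Answer: 8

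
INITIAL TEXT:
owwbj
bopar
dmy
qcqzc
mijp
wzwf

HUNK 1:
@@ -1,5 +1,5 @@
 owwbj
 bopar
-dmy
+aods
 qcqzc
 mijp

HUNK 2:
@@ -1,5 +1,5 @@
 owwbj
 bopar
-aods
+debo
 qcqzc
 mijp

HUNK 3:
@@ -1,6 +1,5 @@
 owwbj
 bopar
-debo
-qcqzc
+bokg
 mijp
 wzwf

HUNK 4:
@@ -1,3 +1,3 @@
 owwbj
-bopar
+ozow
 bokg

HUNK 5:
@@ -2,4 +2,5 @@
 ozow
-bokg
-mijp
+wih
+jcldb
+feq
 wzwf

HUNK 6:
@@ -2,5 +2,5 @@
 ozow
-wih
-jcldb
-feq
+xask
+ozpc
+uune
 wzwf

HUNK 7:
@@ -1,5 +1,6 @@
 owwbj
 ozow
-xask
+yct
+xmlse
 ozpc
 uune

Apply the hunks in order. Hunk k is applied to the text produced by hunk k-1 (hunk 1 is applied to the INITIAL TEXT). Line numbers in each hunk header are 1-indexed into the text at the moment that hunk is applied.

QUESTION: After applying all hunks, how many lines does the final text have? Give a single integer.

Hunk 1: at line 1 remove [dmy] add [aods] -> 6 lines: owwbj bopar aods qcqzc mijp wzwf
Hunk 2: at line 1 remove [aods] add [debo] -> 6 lines: owwbj bopar debo qcqzc mijp wzwf
Hunk 3: at line 1 remove [debo,qcqzc] add [bokg] -> 5 lines: owwbj bopar bokg mijp wzwf
Hunk 4: at line 1 remove [bopar] add [ozow] -> 5 lines: owwbj ozow bokg mijp wzwf
Hunk 5: at line 2 remove [bokg,mijp] add [wih,jcldb,feq] -> 6 lines: owwbj ozow wih jcldb feq wzwf
Hunk 6: at line 2 remove [wih,jcldb,feq] add [xask,ozpc,uune] -> 6 lines: owwbj ozow xask ozpc uune wzwf
Hunk 7: at line 1 remove [xask] add [yct,xmlse] -> 7 lines: owwbj ozow yct xmlse ozpc uune wzwf
Final line count: 7

Answer: 7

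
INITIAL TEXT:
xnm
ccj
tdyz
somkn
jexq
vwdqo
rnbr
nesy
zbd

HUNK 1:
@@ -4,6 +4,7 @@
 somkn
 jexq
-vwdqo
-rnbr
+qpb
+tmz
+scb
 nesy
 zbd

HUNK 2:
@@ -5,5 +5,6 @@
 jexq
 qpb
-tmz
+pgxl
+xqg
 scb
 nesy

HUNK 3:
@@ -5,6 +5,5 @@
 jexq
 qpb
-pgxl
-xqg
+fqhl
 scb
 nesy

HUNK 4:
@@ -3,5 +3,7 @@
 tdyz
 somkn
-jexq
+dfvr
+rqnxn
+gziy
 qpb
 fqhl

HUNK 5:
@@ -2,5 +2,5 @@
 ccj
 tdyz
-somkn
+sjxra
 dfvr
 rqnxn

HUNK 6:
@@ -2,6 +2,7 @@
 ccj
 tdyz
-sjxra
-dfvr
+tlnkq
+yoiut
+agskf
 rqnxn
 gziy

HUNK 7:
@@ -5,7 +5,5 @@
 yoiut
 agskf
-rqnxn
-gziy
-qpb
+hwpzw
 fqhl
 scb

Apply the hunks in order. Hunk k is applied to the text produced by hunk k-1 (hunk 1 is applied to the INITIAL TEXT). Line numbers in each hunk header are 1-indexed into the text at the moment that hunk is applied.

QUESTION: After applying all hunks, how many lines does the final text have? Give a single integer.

Hunk 1: at line 4 remove [vwdqo,rnbr] add [qpb,tmz,scb] -> 10 lines: xnm ccj tdyz somkn jexq qpb tmz scb nesy zbd
Hunk 2: at line 5 remove [tmz] add [pgxl,xqg] -> 11 lines: xnm ccj tdyz somkn jexq qpb pgxl xqg scb nesy zbd
Hunk 3: at line 5 remove [pgxl,xqg] add [fqhl] -> 10 lines: xnm ccj tdyz somkn jexq qpb fqhl scb nesy zbd
Hunk 4: at line 3 remove [jexq] add [dfvr,rqnxn,gziy] -> 12 lines: xnm ccj tdyz somkn dfvr rqnxn gziy qpb fqhl scb nesy zbd
Hunk 5: at line 2 remove [somkn] add [sjxra] -> 12 lines: xnm ccj tdyz sjxra dfvr rqnxn gziy qpb fqhl scb nesy zbd
Hunk 6: at line 2 remove [sjxra,dfvr] add [tlnkq,yoiut,agskf] -> 13 lines: xnm ccj tdyz tlnkq yoiut agskf rqnxn gziy qpb fqhl scb nesy zbd
Hunk 7: at line 5 remove [rqnxn,gziy,qpb] add [hwpzw] -> 11 lines: xnm ccj tdyz tlnkq yoiut agskf hwpzw fqhl scb nesy zbd
Final line count: 11

Answer: 11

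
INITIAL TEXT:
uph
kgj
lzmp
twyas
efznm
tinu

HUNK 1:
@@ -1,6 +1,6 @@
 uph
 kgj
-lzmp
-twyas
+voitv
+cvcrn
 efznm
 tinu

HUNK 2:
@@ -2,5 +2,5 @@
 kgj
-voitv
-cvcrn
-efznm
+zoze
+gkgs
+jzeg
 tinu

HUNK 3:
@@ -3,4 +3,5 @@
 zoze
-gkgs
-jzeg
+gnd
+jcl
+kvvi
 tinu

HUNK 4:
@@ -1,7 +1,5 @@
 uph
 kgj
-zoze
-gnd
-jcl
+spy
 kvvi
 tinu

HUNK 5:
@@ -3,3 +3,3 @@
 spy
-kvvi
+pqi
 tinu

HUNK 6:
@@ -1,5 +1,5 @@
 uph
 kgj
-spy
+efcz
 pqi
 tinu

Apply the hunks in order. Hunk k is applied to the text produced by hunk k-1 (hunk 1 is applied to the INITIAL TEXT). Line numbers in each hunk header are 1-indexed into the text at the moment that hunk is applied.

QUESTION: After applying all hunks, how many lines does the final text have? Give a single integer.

Hunk 1: at line 1 remove [lzmp,twyas] add [voitv,cvcrn] -> 6 lines: uph kgj voitv cvcrn efznm tinu
Hunk 2: at line 2 remove [voitv,cvcrn,efznm] add [zoze,gkgs,jzeg] -> 6 lines: uph kgj zoze gkgs jzeg tinu
Hunk 3: at line 3 remove [gkgs,jzeg] add [gnd,jcl,kvvi] -> 7 lines: uph kgj zoze gnd jcl kvvi tinu
Hunk 4: at line 1 remove [zoze,gnd,jcl] add [spy] -> 5 lines: uph kgj spy kvvi tinu
Hunk 5: at line 3 remove [kvvi] add [pqi] -> 5 lines: uph kgj spy pqi tinu
Hunk 6: at line 1 remove [spy] add [efcz] -> 5 lines: uph kgj efcz pqi tinu
Final line count: 5

Answer: 5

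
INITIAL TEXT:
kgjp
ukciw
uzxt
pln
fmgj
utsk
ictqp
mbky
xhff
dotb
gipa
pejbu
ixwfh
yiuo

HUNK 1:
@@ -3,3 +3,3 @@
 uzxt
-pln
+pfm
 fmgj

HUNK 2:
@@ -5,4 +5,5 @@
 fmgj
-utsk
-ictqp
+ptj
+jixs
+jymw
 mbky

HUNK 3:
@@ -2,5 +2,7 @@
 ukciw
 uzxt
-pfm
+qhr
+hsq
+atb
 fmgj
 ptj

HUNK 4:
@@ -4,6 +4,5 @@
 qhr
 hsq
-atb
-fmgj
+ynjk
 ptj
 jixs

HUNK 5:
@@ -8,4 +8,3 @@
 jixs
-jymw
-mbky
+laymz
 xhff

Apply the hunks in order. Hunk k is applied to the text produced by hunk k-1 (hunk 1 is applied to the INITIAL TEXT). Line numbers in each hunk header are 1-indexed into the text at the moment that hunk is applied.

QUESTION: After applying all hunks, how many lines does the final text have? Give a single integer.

Answer: 15

Derivation:
Hunk 1: at line 3 remove [pln] add [pfm] -> 14 lines: kgjp ukciw uzxt pfm fmgj utsk ictqp mbky xhff dotb gipa pejbu ixwfh yiuo
Hunk 2: at line 5 remove [utsk,ictqp] add [ptj,jixs,jymw] -> 15 lines: kgjp ukciw uzxt pfm fmgj ptj jixs jymw mbky xhff dotb gipa pejbu ixwfh yiuo
Hunk 3: at line 2 remove [pfm] add [qhr,hsq,atb] -> 17 lines: kgjp ukciw uzxt qhr hsq atb fmgj ptj jixs jymw mbky xhff dotb gipa pejbu ixwfh yiuo
Hunk 4: at line 4 remove [atb,fmgj] add [ynjk] -> 16 lines: kgjp ukciw uzxt qhr hsq ynjk ptj jixs jymw mbky xhff dotb gipa pejbu ixwfh yiuo
Hunk 5: at line 8 remove [jymw,mbky] add [laymz] -> 15 lines: kgjp ukciw uzxt qhr hsq ynjk ptj jixs laymz xhff dotb gipa pejbu ixwfh yiuo
Final line count: 15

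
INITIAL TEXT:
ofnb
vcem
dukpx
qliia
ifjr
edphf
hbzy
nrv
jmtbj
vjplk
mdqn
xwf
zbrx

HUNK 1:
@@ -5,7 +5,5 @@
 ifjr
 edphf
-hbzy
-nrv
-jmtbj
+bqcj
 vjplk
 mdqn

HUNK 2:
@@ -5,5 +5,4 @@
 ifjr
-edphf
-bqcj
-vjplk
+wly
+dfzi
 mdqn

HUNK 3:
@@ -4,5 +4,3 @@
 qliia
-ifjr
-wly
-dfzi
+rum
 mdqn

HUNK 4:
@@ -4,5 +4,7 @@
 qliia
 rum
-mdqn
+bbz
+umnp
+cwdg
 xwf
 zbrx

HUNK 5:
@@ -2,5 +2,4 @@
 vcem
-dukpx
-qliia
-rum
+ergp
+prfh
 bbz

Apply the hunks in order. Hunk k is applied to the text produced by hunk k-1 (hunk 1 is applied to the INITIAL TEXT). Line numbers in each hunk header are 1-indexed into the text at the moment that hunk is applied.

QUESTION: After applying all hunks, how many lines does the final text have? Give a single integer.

Answer: 9

Derivation:
Hunk 1: at line 5 remove [hbzy,nrv,jmtbj] add [bqcj] -> 11 lines: ofnb vcem dukpx qliia ifjr edphf bqcj vjplk mdqn xwf zbrx
Hunk 2: at line 5 remove [edphf,bqcj,vjplk] add [wly,dfzi] -> 10 lines: ofnb vcem dukpx qliia ifjr wly dfzi mdqn xwf zbrx
Hunk 3: at line 4 remove [ifjr,wly,dfzi] add [rum] -> 8 lines: ofnb vcem dukpx qliia rum mdqn xwf zbrx
Hunk 4: at line 4 remove [mdqn] add [bbz,umnp,cwdg] -> 10 lines: ofnb vcem dukpx qliia rum bbz umnp cwdg xwf zbrx
Hunk 5: at line 2 remove [dukpx,qliia,rum] add [ergp,prfh] -> 9 lines: ofnb vcem ergp prfh bbz umnp cwdg xwf zbrx
Final line count: 9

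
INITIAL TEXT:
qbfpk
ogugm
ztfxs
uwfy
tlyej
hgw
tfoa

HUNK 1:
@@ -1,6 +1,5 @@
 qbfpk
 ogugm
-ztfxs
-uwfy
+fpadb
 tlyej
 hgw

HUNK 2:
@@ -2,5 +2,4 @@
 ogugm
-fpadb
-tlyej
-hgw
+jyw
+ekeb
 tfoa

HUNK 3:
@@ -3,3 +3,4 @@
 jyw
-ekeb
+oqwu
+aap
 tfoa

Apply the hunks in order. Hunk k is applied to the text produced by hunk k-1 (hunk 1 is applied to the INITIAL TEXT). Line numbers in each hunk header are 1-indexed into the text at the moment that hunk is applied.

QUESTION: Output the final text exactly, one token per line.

Answer: qbfpk
ogugm
jyw
oqwu
aap
tfoa

Derivation:
Hunk 1: at line 1 remove [ztfxs,uwfy] add [fpadb] -> 6 lines: qbfpk ogugm fpadb tlyej hgw tfoa
Hunk 2: at line 2 remove [fpadb,tlyej,hgw] add [jyw,ekeb] -> 5 lines: qbfpk ogugm jyw ekeb tfoa
Hunk 3: at line 3 remove [ekeb] add [oqwu,aap] -> 6 lines: qbfpk ogugm jyw oqwu aap tfoa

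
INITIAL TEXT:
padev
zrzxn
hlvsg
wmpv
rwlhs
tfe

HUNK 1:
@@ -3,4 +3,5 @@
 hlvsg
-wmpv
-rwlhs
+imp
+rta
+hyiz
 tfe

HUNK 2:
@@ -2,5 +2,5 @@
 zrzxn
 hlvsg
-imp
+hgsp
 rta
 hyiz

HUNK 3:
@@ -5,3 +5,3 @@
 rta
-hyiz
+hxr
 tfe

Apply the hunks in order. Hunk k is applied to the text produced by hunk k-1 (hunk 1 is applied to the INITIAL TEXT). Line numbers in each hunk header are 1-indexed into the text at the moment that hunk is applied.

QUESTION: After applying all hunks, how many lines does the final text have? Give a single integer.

Hunk 1: at line 3 remove [wmpv,rwlhs] add [imp,rta,hyiz] -> 7 lines: padev zrzxn hlvsg imp rta hyiz tfe
Hunk 2: at line 2 remove [imp] add [hgsp] -> 7 lines: padev zrzxn hlvsg hgsp rta hyiz tfe
Hunk 3: at line 5 remove [hyiz] add [hxr] -> 7 lines: padev zrzxn hlvsg hgsp rta hxr tfe
Final line count: 7

Answer: 7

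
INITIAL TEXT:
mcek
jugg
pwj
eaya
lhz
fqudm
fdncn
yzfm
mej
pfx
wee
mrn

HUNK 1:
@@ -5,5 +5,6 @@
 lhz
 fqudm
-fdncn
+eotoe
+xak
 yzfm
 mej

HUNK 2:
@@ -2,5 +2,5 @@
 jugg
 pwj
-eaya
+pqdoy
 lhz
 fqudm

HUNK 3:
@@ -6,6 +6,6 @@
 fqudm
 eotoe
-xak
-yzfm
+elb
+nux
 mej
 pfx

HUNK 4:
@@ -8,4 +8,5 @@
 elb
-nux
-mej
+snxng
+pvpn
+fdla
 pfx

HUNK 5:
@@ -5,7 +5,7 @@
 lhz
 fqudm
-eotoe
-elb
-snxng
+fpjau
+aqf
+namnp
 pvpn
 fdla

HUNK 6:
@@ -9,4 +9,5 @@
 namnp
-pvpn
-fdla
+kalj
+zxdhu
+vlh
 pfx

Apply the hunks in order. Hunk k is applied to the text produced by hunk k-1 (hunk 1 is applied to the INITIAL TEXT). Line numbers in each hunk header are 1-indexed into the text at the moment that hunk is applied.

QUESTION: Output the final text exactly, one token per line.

Answer: mcek
jugg
pwj
pqdoy
lhz
fqudm
fpjau
aqf
namnp
kalj
zxdhu
vlh
pfx
wee
mrn

Derivation:
Hunk 1: at line 5 remove [fdncn] add [eotoe,xak] -> 13 lines: mcek jugg pwj eaya lhz fqudm eotoe xak yzfm mej pfx wee mrn
Hunk 2: at line 2 remove [eaya] add [pqdoy] -> 13 lines: mcek jugg pwj pqdoy lhz fqudm eotoe xak yzfm mej pfx wee mrn
Hunk 3: at line 6 remove [xak,yzfm] add [elb,nux] -> 13 lines: mcek jugg pwj pqdoy lhz fqudm eotoe elb nux mej pfx wee mrn
Hunk 4: at line 8 remove [nux,mej] add [snxng,pvpn,fdla] -> 14 lines: mcek jugg pwj pqdoy lhz fqudm eotoe elb snxng pvpn fdla pfx wee mrn
Hunk 5: at line 5 remove [eotoe,elb,snxng] add [fpjau,aqf,namnp] -> 14 lines: mcek jugg pwj pqdoy lhz fqudm fpjau aqf namnp pvpn fdla pfx wee mrn
Hunk 6: at line 9 remove [pvpn,fdla] add [kalj,zxdhu,vlh] -> 15 lines: mcek jugg pwj pqdoy lhz fqudm fpjau aqf namnp kalj zxdhu vlh pfx wee mrn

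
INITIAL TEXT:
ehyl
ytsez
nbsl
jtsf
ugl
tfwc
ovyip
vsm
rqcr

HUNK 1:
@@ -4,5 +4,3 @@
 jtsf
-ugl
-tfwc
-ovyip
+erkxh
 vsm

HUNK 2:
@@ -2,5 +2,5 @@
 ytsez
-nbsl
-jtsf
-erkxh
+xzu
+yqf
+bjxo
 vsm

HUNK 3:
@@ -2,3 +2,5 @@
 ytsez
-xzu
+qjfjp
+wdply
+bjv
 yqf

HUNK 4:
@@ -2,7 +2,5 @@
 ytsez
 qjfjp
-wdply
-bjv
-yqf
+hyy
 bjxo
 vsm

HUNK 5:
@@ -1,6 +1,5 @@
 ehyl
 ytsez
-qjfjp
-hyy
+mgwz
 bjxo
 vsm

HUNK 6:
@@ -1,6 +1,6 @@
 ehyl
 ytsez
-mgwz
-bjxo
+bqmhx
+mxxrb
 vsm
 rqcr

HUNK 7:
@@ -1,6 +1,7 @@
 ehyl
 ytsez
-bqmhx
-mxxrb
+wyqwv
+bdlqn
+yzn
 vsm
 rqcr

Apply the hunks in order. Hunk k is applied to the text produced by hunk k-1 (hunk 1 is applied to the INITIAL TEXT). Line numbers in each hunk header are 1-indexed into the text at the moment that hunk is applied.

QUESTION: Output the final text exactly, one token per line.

Answer: ehyl
ytsez
wyqwv
bdlqn
yzn
vsm
rqcr

Derivation:
Hunk 1: at line 4 remove [ugl,tfwc,ovyip] add [erkxh] -> 7 lines: ehyl ytsez nbsl jtsf erkxh vsm rqcr
Hunk 2: at line 2 remove [nbsl,jtsf,erkxh] add [xzu,yqf,bjxo] -> 7 lines: ehyl ytsez xzu yqf bjxo vsm rqcr
Hunk 3: at line 2 remove [xzu] add [qjfjp,wdply,bjv] -> 9 lines: ehyl ytsez qjfjp wdply bjv yqf bjxo vsm rqcr
Hunk 4: at line 2 remove [wdply,bjv,yqf] add [hyy] -> 7 lines: ehyl ytsez qjfjp hyy bjxo vsm rqcr
Hunk 5: at line 1 remove [qjfjp,hyy] add [mgwz] -> 6 lines: ehyl ytsez mgwz bjxo vsm rqcr
Hunk 6: at line 1 remove [mgwz,bjxo] add [bqmhx,mxxrb] -> 6 lines: ehyl ytsez bqmhx mxxrb vsm rqcr
Hunk 7: at line 1 remove [bqmhx,mxxrb] add [wyqwv,bdlqn,yzn] -> 7 lines: ehyl ytsez wyqwv bdlqn yzn vsm rqcr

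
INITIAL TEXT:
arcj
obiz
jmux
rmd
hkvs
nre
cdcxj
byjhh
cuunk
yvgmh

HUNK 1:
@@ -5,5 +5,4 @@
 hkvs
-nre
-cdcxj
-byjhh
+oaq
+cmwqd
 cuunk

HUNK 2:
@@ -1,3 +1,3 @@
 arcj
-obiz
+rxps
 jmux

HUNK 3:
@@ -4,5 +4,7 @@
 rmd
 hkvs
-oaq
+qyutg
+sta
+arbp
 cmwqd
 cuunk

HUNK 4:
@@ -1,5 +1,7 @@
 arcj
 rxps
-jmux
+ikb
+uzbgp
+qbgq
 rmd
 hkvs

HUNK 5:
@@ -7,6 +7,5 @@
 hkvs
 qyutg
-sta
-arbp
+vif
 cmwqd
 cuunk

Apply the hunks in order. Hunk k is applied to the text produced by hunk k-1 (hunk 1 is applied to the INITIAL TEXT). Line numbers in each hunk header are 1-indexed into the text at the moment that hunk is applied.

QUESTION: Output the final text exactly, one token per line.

Answer: arcj
rxps
ikb
uzbgp
qbgq
rmd
hkvs
qyutg
vif
cmwqd
cuunk
yvgmh

Derivation:
Hunk 1: at line 5 remove [nre,cdcxj,byjhh] add [oaq,cmwqd] -> 9 lines: arcj obiz jmux rmd hkvs oaq cmwqd cuunk yvgmh
Hunk 2: at line 1 remove [obiz] add [rxps] -> 9 lines: arcj rxps jmux rmd hkvs oaq cmwqd cuunk yvgmh
Hunk 3: at line 4 remove [oaq] add [qyutg,sta,arbp] -> 11 lines: arcj rxps jmux rmd hkvs qyutg sta arbp cmwqd cuunk yvgmh
Hunk 4: at line 1 remove [jmux] add [ikb,uzbgp,qbgq] -> 13 lines: arcj rxps ikb uzbgp qbgq rmd hkvs qyutg sta arbp cmwqd cuunk yvgmh
Hunk 5: at line 7 remove [sta,arbp] add [vif] -> 12 lines: arcj rxps ikb uzbgp qbgq rmd hkvs qyutg vif cmwqd cuunk yvgmh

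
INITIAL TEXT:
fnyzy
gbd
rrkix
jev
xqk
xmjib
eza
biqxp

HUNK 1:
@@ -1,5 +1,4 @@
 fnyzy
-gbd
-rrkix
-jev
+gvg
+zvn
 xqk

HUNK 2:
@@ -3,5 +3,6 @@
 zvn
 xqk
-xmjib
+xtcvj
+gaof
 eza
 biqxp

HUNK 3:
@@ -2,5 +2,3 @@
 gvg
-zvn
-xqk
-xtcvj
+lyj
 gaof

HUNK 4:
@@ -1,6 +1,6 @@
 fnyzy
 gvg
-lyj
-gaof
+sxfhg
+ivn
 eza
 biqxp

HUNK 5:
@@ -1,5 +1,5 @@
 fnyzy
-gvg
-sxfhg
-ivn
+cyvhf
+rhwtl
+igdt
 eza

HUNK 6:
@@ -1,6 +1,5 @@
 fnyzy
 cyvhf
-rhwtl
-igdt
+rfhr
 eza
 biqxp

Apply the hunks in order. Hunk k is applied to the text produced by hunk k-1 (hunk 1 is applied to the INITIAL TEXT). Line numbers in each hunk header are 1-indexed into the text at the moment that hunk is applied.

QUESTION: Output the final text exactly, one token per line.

Answer: fnyzy
cyvhf
rfhr
eza
biqxp

Derivation:
Hunk 1: at line 1 remove [gbd,rrkix,jev] add [gvg,zvn] -> 7 lines: fnyzy gvg zvn xqk xmjib eza biqxp
Hunk 2: at line 3 remove [xmjib] add [xtcvj,gaof] -> 8 lines: fnyzy gvg zvn xqk xtcvj gaof eza biqxp
Hunk 3: at line 2 remove [zvn,xqk,xtcvj] add [lyj] -> 6 lines: fnyzy gvg lyj gaof eza biqxp
Hunk 4: at line 1 remove [lyj,gaof] add [sxfhg,ivn] -> 6 lines: fnyzy gvg sxfhg ivn eza biqxp
Hunk 5: at line 1 remove [gvg,sxfhg,ivn] add [cyvhf,rhwtl,igdt] -> 6 lines: fnyzy cyvhf rhwtl igdt eza biqxp
Hunk 6: at line 1 remove [rhwtl,igdt] add [rfhr] -> 5 lines: fnyzy cyvhf rfhr eza biqxp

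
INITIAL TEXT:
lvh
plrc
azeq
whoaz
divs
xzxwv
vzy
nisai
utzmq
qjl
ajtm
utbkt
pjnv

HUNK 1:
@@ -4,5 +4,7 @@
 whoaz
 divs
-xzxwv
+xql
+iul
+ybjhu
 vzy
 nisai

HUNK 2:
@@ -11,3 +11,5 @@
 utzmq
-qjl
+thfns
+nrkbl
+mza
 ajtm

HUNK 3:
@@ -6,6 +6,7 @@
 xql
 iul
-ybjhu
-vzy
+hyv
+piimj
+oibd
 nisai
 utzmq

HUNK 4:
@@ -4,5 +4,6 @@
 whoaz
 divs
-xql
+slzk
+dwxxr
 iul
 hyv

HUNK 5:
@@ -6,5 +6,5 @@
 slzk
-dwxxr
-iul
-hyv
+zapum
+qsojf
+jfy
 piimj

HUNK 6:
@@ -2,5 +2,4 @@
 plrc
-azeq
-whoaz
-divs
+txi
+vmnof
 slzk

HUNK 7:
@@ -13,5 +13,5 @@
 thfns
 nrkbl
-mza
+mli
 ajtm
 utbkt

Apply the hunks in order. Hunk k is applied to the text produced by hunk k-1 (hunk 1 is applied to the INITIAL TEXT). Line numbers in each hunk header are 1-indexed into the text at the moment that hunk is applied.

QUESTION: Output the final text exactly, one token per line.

Hunk 1: at line 4 remove [xzxwv] add [xql,iul,ybjhu] -> 15 lines: lvh plrc azeq whoaz divs xql iul ybjhu vzy nisai utzmq qjl ajtm utbkt pjnv
Hunk 2: at line 11 remove [qjl] add [thfns,nrkbl,mza] -> 17 lines: lvh plrc azeq whoaz divs xql iul ybjhu vzy nisai utzmq thfns nrkbl mza ajtm utbkt pjnv
Hunk 3: at line 6 remove [ybjhu,vzy] add [hyv,piimj,oibd] -> 18 lines: lvh plrc azeq whoaz divs xql iul hyv piimj oibd nisai utzmq thfns nrkbl mza ajtm utbkt pjnv
Hunk 4: at line 4 remove [xql] add [slzk,dwxxr] -> 19 lines: lvh plrc azeq whoaz divs slzk dwxxr iul hyv piimj oibd nisai utzmq thfns nrkbl mza ajtm utbkt pjnv
Hunk 5: at line 6 remove [dwxxr,iul,hyv] add [zapum,qsojf,jfy] -> 19 lines: lvh plrc azeq whoaz divs slzk zapum qsojf jfy piimj oibd nisai utzmq thfns nrkbl mza ajtm utbkt pjnv
Hunk 6: at line 2 remove [azeq,whoaz,divs] add [txi,vmnof] -> 18 lines: lvh plrc txi vmnof slzk zapum qsojf jfy piimj oibd nisai utzmq thfns nrkbl mza ajtm utbkt pjnv
Hunk 7: at line 13 remove [mza] add [mli] -> 18 lines: lvh plrc txi vmnof slzk zapum qsojf jfy piimj oibd nisai utzmq thfns nrkbl mli ajtm utbkt pjnv

Answer: lvh
plrc
txi
vmnof
slzk
zapum
qsojf
jfy
piimj
oibd
nisai
utzmq
thfns
nrkbl
mli
ajtm
utbkt
pjnv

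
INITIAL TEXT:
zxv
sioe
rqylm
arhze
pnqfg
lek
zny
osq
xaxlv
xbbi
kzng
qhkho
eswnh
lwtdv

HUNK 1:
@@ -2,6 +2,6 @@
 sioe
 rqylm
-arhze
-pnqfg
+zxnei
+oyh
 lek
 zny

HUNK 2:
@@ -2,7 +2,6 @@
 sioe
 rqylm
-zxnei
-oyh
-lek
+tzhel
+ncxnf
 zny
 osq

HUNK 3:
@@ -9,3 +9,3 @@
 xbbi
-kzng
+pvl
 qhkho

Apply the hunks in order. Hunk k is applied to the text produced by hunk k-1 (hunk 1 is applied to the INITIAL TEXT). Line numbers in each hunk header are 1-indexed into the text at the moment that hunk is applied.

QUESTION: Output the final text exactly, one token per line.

Hunk 1: at line 2 remove [arhze,pnqfg] add [zxnei,oyh] -> 14 lines: zxv sioe rqylm zxnei oyh lek zny osq xaxlv xbbi kzng qhkho eswnh lwtdv
Hunk 2: at line 2 remove [zxnei,oyh,lek] add [tzhel,ncxnf] -> 13 lines: zxv sioe rqylm tzhel ncxnf zny osq xaxlv xbbi kzng qhkho eswnh lwtdv
Hunk 3: at line 9 remove [kzng] add [pvl] -> 13 lines: zxv sioe rqylm tzhel ncxnf zny osq xaxlv xbbi pvl qhkho eswnh lwtdv

Answer: zxv
sioe
rqylm
tzhel
ncxnf
zny
osq
xaxlv
xbbi
pvl
qhkho
eswnh
lwtdv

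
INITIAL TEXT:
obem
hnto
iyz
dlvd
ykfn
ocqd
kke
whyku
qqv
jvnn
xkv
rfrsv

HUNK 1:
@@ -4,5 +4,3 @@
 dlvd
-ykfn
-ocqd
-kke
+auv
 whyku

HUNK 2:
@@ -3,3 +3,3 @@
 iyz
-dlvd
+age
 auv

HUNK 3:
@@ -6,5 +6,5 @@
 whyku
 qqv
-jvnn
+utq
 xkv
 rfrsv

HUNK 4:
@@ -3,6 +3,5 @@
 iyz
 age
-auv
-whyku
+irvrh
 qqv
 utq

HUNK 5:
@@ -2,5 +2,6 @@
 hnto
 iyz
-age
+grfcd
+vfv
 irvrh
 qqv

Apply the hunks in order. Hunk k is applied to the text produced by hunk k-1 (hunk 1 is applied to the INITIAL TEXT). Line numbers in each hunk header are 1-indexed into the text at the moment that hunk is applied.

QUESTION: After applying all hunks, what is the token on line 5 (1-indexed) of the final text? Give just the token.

Answer: vfv

Derivation:
Hunk 1: at line 4 remove [ykfn,ocqd,kke] add [auv] -> 10 lines: obem hnto iyz dlvd auv whyku qqv jvnn xkv rfrsv
Hunk 2: at line 3 remove [dlvd] add [age] -> 10 lines: obem hnto iyz age auv whyku qqv jvnn xkv rfrsv
Hunk 3: at line 6 remove [jvnn] add [utq] -> 10 lines: obem hnto iyz age auv whyku qqv utq xkv rfrsv
Hunk 4: at line 3 remove [auv,whyku] add [irvrh] -> 9 lines: obem hnto iyz age irvrh qqv utq xkv rfrsv
Hunk 5: at line 2 remove [age] add [grfcd,vfv] -> 10 lines: obem hnto iyz grfcd vfv irvrh qqv utq xkv rfrsv
Final line 5: vfv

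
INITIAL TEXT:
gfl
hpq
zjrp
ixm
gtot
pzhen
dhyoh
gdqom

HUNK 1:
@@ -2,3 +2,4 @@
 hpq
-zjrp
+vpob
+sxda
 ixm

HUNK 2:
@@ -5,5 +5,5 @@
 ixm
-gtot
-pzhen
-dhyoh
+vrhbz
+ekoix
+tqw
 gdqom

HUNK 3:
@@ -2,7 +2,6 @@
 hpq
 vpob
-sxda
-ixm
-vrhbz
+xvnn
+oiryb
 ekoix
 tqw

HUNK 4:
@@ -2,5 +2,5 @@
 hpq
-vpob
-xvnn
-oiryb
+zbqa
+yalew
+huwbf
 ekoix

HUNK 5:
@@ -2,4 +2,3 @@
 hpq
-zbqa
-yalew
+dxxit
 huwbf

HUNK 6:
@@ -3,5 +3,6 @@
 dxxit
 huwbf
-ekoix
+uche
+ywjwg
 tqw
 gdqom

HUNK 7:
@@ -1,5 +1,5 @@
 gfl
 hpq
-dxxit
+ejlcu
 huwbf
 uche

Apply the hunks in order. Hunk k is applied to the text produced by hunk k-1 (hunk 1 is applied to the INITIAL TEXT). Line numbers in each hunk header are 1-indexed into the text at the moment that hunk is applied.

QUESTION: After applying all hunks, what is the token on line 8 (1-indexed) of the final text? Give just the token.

Hunk 1: at line 2 remove [zjrp] add [vpob,sxda] -> 9 lines: gfl hpq vpob sxda ixm gtot pzhen dhyoh gdqom
Hunk 2: at line 5 remove [gtot,pzhen,dhyoh] add [vrhbz,ekoix,tqw] -> 9 lines: gfl hpq vpob sxda ixm vrhbz ekoix tqw gdqom
Hunk 3: at line 2 remove [sxda,ixm,vrhbz] add [xvnn,oiryb] -> 8 lines: gfl hpq vpob xvnn oiryb ekoix tqw gdqom
Hunk 4: at line 2 remove [vpob,xvnn,oiryb] add [zbqa,yalew,huwbf] -> 8 lines: gfl hpq zbqa yalew huwbf ekoix tqw gdqom
Hunk 5: at line 2 remove [zbqa,yalew] add [dxxit] -> 7 lines: gfl hpq dxxit huwbf ekoix tqw gdqom
Hunk 6: at line 3 remove [ekoix] add [uche,ywjwg] -> 8 lines: gfl hpq dxxit huwbf uche ywjwg tqw gdqom
Hunk 7: at line 1 remove [dxxit] add [ejlcu] -> 8 lines: gfl hpq ejlcu huwbf uche ywjwg tqw gdqom
Final line 8: gdqom

Answer: gdqom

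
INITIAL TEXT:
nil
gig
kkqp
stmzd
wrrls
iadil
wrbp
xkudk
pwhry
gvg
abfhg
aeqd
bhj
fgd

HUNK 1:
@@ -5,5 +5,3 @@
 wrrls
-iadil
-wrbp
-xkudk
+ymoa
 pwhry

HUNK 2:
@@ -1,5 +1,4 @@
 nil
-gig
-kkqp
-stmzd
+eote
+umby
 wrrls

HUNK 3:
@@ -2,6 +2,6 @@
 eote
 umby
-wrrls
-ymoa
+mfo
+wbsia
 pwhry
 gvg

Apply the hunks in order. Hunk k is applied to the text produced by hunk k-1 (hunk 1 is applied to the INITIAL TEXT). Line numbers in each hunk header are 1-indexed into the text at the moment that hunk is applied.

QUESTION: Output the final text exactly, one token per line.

Answer: nil
eote
umby
mfo
wbsia
pwhry
gvg
abfhg
aeqd
bhj
fgd

Derivation:
Hunk 1: at line 5 remove [iadil,wrbp,xkudk] add [ymoa] -> 12 lines: nil gig kkqp stmzd wrrls ymoa pwhry gvg abfhg aeqd bhj fgd
Hunk 2: at line 1 remove [gig,kkqp,stmzd] add [eote,umby] -> 11 lines: nil eote umby wrrls ymoa pwhry gvg abfhg aeqd bhj fgd
Hunk 3: at line 2 remove [wrrls,ymoa] add [mfo,wbsia] -> 11 lines: nil eote umby mfo wbsia pwhry gvg abfhg aeqd bhj fgd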